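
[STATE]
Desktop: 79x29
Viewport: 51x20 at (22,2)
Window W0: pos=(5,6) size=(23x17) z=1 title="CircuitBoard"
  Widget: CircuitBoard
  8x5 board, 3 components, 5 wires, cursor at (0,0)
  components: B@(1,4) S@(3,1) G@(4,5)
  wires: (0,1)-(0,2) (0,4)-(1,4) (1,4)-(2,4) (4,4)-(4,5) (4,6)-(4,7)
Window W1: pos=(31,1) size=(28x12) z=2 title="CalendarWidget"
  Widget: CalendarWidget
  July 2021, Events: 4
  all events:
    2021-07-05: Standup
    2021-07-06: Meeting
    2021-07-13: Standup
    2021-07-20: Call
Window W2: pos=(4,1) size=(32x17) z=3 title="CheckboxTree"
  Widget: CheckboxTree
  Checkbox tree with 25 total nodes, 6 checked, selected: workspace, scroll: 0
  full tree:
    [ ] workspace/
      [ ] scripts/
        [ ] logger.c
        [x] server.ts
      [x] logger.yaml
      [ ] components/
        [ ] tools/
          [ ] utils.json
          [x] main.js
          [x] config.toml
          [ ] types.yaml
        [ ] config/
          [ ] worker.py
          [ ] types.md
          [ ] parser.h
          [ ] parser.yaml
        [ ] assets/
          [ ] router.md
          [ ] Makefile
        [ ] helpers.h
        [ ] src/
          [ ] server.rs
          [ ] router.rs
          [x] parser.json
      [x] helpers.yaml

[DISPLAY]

             ┃endarWidget           ┃              
─────────────┨──────────────────────┨              
             ┃    July 2021         ┃              
             ┃u We Th Fr Sa Su      ┃              
             ┃      1  2  3  4      ┃              
s            ┃ 6*  7  8  9 10 11    ┃              
l            ┃3* 14 15 16 17 18     ┃              
/            ┃0* 21 22 23 24 25     ┃              
             ┃7 28 29 30 31         ┃              
json         ┃                      ┃              
s            ┃━━━━━━━━━━━━━━━━━━━━━━┛              
.toml        ┃                                     
yaml         ┃                                     
             ┃                                     
.py          ┃                                     
━━━━━━━━━━━━━┛                                     
    ·┃                                             
     ┃                                             
     ┃                                             
     ┃                                             


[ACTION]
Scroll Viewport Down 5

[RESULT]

s            ┃ 6*  7  8  9 10 11    ┃              
l            ┃3* 14 15 16 17 18     ┃              
/            ┃0* 21 22 23 24 25     ┃              
             ┃7 28 29 30 31         ┃              
json         ┃                      ┃              
s            ┃━━━━━━━━━━━━━━━━━━━━━━┛              
.toml        ┃                                     
yaml         ┃                                     
             ┃                                     
.py          ┃                                     
━━━━━━━━━━━━━┛                                     
    ·┃                                             
     ┃                                             
     ┃                                             
     ┃                                             
━━━━━┛                                             
                                                   
                                                   
                                                   
                                                   


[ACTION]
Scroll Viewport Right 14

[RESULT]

       ┃ 6*  7  8  9 10 11    ┃                    
       ┃3* 14 15 16 17 18     ┃                    
       ┃0* 21 22 23 24 25     ┃                    
       ┃7 28 29 30 31         ┃                    
       ┃                      ┃                    
       ┃━━━━━━━━━━━━━━━━━━━━━━┛                    
       ┃                                           
       ┃                                           
       ┃                                           
       ┃                                           
━━━━━━━┛                                           
                                                   
                                                   
                                                   
                                                   
                                                   
                                                   
                                                   
                                                   
                                                   


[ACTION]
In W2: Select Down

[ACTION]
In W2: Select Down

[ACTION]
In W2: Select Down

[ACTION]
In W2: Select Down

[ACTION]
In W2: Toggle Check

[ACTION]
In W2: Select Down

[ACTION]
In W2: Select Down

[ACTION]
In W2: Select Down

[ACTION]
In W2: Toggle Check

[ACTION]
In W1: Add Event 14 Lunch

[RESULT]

       ┃ 6*  7  8  9 10 11    ┃                    
       ┃3* 14* 15 16 17 18    ┃                    
       ┃0* 21 22 23 24 25     ┃                    
       ┃7 28 29 30 31         ┃                    
       ┃                      ┃                    
       ┃━━━━━━━━━━━━━━━━━━━━━━┛                    
       ┃                                           
       ┃                                           
       ┃                                           
       ┃                                           
━━━━━━━┛                                           
                                                   
                                                   
                                                   
                                                   
                                                   
                                                   
                                                   
                                                   
                                                   


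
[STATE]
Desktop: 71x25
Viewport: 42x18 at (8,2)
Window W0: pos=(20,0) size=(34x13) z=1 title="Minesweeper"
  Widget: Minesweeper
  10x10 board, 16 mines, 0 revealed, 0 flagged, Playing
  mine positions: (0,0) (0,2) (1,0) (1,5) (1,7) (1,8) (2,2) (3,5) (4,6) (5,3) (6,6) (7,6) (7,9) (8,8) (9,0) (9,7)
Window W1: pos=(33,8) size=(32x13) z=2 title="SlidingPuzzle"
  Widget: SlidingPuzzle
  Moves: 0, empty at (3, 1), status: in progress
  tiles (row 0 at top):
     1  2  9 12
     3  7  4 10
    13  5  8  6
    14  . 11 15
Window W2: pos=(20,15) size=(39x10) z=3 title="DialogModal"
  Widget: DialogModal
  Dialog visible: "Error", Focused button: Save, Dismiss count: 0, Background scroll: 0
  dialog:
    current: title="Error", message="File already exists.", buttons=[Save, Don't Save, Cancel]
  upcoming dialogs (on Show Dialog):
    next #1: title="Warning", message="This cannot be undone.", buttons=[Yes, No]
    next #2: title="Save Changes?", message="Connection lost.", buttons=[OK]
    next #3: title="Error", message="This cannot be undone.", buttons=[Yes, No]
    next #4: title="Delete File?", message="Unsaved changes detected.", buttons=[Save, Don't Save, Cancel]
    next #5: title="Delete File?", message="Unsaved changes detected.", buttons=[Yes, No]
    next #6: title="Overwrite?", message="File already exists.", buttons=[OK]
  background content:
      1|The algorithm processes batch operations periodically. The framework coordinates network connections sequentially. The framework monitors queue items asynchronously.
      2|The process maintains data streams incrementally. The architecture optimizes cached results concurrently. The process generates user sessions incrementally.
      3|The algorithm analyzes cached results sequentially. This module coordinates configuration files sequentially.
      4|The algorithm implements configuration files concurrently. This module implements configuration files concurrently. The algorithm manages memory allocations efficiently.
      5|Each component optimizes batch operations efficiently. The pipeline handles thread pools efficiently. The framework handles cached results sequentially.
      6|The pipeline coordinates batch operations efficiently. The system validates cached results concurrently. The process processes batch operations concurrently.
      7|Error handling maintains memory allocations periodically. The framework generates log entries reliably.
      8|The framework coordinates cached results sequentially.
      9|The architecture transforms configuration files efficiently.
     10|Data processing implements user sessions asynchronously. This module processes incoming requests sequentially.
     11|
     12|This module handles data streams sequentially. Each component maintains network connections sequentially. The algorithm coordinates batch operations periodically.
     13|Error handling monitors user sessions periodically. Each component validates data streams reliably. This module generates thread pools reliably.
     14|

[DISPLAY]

            ┠─────────────────────────────
            ┃■■■■■■■■■■                   
            ┃■■■■■■■■■■                   
            ┃■■■■■■■■■■                   
            ┃■■■■■■■■■■                   
            ┃■■■■■■■■■■                   
            ┃■■■■■■■■■■  ┏━━━━━━━━━━━━━━━━
            ┃■■■■■■■■■■  ┃ SlidingPuzzle  
            ┃■■■■■■■■■■  ┠────────────────
            ┃■■■■■■■■■■  ┃┌────┬────┬────┬
            ┗━━━━━━━━━━━━┃│  1 │  2 │  9 │
                         ┃├────┼────┼────┼
                         ┃│  3 │  7 │  4 │
            ┏━━━━━━━━━━━━━━━━━━━━━━━━━━━━━
            ┃ DialogModal                 
            ┠─────────────────────────────
            ┃Th┌──────────────────────────
            ┃Th│            Error         


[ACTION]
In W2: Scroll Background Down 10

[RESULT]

            ┠─────────────────────────────
            ┃■■■■■■■■■■                   
            ┃■■■■■■■■■■                   
            ┃■■■■■■■■■■                   
            ┃■■■■■■■■■■                   
            ┃■■■■■■■■■■                   
            ┃■■■■■■■■■■  ┏━━━━━━━━━━━━━━━━
            ┃■■■■■■■■■■  ┃ SlidingPuzzle  
            ┃■■■■■■■■■■  ┠────────────────
            ┃■■■■■■■■■■  ┃┌────┬────┬────┬
            ┗━━━━━━━━━━━━┃│  1 │  2 │  9 │
                         ┃├────┼────┼────┼
                         ┃│  3 │  7 │  4 │
            ┏━━━━━━━━━━━━━━━━━━━━━━━━━━━━━
            ┃ DialogModal                 
            ┠─────────────────────────────
            ┃  ┌──────────────────────────
            ┃Th│            Error         


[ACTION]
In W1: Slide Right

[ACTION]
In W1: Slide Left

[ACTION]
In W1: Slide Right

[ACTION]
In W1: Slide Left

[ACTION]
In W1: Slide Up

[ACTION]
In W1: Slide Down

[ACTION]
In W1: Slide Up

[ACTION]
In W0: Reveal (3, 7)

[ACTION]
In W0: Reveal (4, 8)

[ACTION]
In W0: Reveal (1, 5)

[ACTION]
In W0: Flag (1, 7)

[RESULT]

            ┠─────────────────────────────
            ┃✹■✹■■■■■■■                   
            ┃✹■■■■✹■✹✹■                   
            ┃■■✹■■■■221                   
            ┃■■■■■✹■1                     
            ┃■■■■■■✹1                     
            ┃■■■✹■■■2    ┏━━━━━━━━━━━━━━━━
            ┃■■■■■■✹211  ┃ SlidingPuzzle  
            ┃■■■■■■✹■■✹  ┠────────────────
            ┃■■■■■■■■✹■  ┃┌────┬────┬────┬
            ┗━━━━━━━━━━━━┃│  1 │  2 │  9 │
                         ┃├────┼────┼────┼
                         ┃│  3 │  7 │  4 │
            ┏━━━━━━━━━━━━━━━━━━━━━━━━━━━━━
            ┃ DialogModal                 
            ┠─────────────────────────────
            ┃  ┌──────────────────────────
            ┃Th│            Error         


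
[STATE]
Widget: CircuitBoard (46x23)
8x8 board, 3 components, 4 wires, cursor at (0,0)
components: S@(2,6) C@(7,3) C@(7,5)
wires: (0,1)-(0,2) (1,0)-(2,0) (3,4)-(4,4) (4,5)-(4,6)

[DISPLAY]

   0 1 2 3 4 5 6 7                            
0  [.]  · ─ ·                                 
                                              
1   ·                                         
    │                                         
2   ·                       S                 
                                              
3                   ·                         
                    │                         
4                   ·   · ─ ·                 
                                              
5                                             
                                              
6                                             
                                              
7               C       C                     
Cursor: (0,0)                                 
                                              
                                              
                                              
                                              
                                              
                                              


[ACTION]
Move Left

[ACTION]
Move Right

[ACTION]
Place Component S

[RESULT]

   0 1 2 3 4 5 6 7                            
0      [S]─ ·                                 
                                              
1   ·                                         
    │                                         
2   ·                       S                 
                                              
3                   ·                         
                    │                         
4                   ·   · ─ ·                 
                                              
5                                             
                                              
6                                             
                                              
7               C       C                     
Cursor: (0,1)                                 
                                              
                                              
                                              
                                              
                                              
                                              


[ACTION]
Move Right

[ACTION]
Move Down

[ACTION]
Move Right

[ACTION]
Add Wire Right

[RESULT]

   0 1 2 3 4 5 6 7                            
0       S ─ ·                                 
                                              
1   ·          [.]─ ·                         
    │                                         
2   ·                       S                 
                                              
3                   ·                         
                    │                         
4                   ·   · ─ ·                 
                                              
5                                             
                                              
6                                             
                                              
7               C       C                     
Cursor: (1,3)                                 
                                              
                                              
                                              
                                              
                                              
                                              


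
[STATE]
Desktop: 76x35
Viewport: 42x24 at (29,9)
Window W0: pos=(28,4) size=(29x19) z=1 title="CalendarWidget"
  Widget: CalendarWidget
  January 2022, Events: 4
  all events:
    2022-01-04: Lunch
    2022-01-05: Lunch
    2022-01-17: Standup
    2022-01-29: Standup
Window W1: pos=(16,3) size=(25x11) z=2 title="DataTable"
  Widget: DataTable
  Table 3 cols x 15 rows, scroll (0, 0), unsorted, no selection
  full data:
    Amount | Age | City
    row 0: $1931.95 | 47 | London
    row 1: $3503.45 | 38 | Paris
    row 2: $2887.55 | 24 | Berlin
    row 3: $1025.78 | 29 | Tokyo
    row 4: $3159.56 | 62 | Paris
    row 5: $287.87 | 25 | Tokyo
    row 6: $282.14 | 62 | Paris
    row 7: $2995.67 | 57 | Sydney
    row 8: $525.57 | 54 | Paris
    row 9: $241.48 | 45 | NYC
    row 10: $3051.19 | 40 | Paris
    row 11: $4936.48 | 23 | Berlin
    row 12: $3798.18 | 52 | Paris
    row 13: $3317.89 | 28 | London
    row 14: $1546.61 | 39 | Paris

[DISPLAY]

│Paris     ┃    1  2       ┃              
│Berlin    ┃6  7  8  9     ┃              
│Tokyo     ┃14 15 16       ┃              
│Paris     ┃ 21 22 23      ┃              
━━━━━━━━━━━┛28 29* 30      ┃              
31                         ┃              
                           ┃              
                           ┃              
                           ┃              
                           ┃              
                           ┃              
                           ┃              
                           ┃              
━━━━━━━━━━━━━━━━━━━━━━━━━━━┛              
                                          
                                          
                                          
                                          
                                          
                                          
                                          
                                          
                                          
                                          


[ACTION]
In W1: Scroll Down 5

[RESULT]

│Paris     ┃    1  2       ┃              
│Sydney    ┃6  7  8  9     ┃              
│Paris     ┃14 15 16       ┃              
│NYC       ┃ 21 22 23      ┃              
━━━━━━━━━━━┛28 29* 30      ┃              
31                         ┃              
                           ┃              
                           ┃              
                           ┃              
                           ┃              
                           ┃              
                           ┃              
                           ┃              
━━━━━━━━━━━━━━━━━━━━━━━━━━━┛              
                                          
                                          
                                          
                                          
                                          
                                          
                                          
                                          
                                          
                                          


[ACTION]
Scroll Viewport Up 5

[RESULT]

           ┃━━━━━━━━━━━━━━━┓              
───────────┨get            ┃              
│City      ┃───────────────┨              
┼──────    ┃ary 2022       ┃              
│Tokyo     ┃Fr Sa Su       ┃              
│Paris     ┃    1  2       ┃              
│Sydney    ┃6  7  8  9     ┃              
│Paris     ┃14 15 16       ┃              
│NYC       ┃ 21 22 23      ┃              
━━━━━━━━━━━┛28 29* 30      ┃              
31                         ┃              
                           ┃              
                           ┃              
                           ┃              
                           ┃              
                           ┃              
                           ┃              
                           ┃              
━━━━━━━━━━━━━━━━━━━━━━━━━━━┛              
                                          
                                          
                                          
                                          
                                          


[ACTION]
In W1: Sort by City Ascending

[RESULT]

           ┃━━━━━━━━━━━━━━━┓              
───────────┨get            ┃              
│City ▲    ┃───────────────┨              
┼──────    ┃ary 2022       ┃              
│Paris     ┃Fr Sa Su       ┃              
│Paris     ┃    1  2       ┃              
│Paris     ┃6  7  8  9     ┃              
│Paris     ┃14 15 16       ┃              
│Paris     ┃ 21 22 23      ┃              
━━━━━━━━━━━┛28 29* 30      ┃              
31                         ┃              
                           ┃              
                           ┃              
                           ┃              
                           ┃              
                           ┃              
                           ┃              
                           ┃              
━━━━━━━━━━━━━━━━━━━━━━━━━━━┛              
                                          
                                          
                                          
                                          
                                          


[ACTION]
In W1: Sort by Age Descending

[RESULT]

           ┃━━━━━━━━━━━━━━━┓              
───────────┨get            ┃              
│City      ┃───────────────┨              
┼──────    ┃ary 2022       ┃              
│London    ┃Fr Sa Su       ┃              
│NYC       ┃    1  2       ┃              
│Paris     ┃6  7  8  9     ┃              
│Paris     ┃14 15 16       ┃              
│Paris     ┃ 21 22 23      ┃              
━━━━━━━━━━━┛28 29* 30      ┃              
31                         ┃              
                           ┃              
                           ┃              
                           ┃              
                           ┃              
                           ┃              
                           ┃              
                           ┃              
━━━━━━━━━━━━━━━━━━━━━━━━━━━┛              
                                          
                                          
                                          
                                          
                                          


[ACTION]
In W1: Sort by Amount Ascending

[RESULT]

           ┃━━━━━━━━━━━━━━━┓              
───────────┨get            ┃              
│City      ┃───────────────┨              
┼──────    ┃ary 2022       ┃              
│Paris     ┃Fr Sa Su       ┃              
│London    ┃    1  2       ┃              
│Berlin    ┃6  7  8  9     ┃              
│Sydney    ┃14 15 16       ┃              
│Paris     ┃ 21 22 23      ┃              
━━━━━━━━━━━┛28 29* 30      ┃              
31                         ┃              
                           ┃              
                           ┃              
                           ┃              
                           ┃              
                           ┃              
                           ┃              
                           ┃              
━━━━━━━━━━━━━━━━━━━━━━━━━━━┛              
                                          
                                          
                                          
                                          
                                          


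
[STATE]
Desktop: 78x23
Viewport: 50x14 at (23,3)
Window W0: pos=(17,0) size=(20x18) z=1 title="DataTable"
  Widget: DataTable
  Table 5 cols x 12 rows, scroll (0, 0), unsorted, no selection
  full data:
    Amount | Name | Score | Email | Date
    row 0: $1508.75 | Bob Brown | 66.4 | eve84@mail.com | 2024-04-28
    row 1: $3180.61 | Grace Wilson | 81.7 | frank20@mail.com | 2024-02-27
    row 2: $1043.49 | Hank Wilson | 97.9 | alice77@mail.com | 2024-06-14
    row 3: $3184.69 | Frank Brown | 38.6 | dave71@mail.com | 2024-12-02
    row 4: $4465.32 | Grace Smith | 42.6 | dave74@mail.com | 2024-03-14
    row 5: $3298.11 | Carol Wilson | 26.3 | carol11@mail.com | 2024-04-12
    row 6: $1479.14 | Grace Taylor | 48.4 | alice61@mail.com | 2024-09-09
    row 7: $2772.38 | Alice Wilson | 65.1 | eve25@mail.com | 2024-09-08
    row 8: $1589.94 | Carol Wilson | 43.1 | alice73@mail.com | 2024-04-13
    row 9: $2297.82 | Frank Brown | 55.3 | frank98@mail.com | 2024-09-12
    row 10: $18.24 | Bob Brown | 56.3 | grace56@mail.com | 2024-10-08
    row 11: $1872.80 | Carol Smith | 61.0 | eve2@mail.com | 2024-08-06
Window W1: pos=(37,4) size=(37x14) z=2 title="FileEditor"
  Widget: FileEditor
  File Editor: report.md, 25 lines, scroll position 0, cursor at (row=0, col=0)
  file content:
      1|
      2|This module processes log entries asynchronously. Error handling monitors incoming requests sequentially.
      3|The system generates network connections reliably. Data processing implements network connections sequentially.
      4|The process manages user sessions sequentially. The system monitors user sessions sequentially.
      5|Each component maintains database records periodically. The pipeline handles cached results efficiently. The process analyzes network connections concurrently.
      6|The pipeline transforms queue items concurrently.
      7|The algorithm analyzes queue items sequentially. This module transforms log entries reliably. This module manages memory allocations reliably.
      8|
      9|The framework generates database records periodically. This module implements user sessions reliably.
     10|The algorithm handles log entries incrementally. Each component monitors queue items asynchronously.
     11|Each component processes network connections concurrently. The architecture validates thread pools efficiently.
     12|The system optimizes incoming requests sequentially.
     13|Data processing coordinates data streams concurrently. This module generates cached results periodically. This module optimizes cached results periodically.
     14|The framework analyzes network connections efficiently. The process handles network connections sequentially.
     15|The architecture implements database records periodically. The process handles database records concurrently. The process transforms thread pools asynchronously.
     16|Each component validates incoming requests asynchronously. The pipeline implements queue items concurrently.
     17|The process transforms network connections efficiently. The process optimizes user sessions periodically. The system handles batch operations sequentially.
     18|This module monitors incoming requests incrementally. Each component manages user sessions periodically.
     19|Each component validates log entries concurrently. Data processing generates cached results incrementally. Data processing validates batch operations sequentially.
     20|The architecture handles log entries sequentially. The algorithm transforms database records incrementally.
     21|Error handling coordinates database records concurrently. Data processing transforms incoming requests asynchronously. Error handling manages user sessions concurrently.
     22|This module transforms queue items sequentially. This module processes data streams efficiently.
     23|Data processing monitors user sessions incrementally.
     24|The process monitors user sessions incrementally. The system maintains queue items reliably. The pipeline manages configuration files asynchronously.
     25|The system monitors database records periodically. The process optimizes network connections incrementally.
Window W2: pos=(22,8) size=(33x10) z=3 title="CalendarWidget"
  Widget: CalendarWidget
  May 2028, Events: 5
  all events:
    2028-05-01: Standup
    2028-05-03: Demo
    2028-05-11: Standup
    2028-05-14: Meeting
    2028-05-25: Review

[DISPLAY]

t  │Name     ┃                                    
───┼─────────┃┏━━━━━━━━━━━━━━━━━━━━━━━━━━━━━━━━━━━
.75│Bob Brown┃┃ FileEditor                        
.61│Grace Wil┃┠───────────────────────────────────
.49│Hank Wils┃┃█                                 ▲
━━━━━━━━━━━━━━━━━━━━━━━━━━━━━━━┓sses log entries █
 CalendarWidget                ┃tes network conne░
───────────────────────────────┨es user sessions ░
            May 2028           ┃intains database ░
Mo Tu We Th Fr Sa Su           ┃sforms queue item░
 1*  2  3*  4  5  6  7         ┃lyzes queue items░
 8  9 10 11* 12 13 14*         ┃                 ░
15 16 17 18 19 20 21           ┃erates database r░
22 23 24 25* 26 27 28          ┃dles log entries ▼


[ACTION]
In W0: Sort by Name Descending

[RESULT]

t  │Name     ┃                                    
───┼─────────┃┏━━━━━━━━━━━━━━━━━━━━━━━━━━━━━━━━━━━
.49│Hank Wils┃┃ FileEditor                        
.61│Grace Wil┃┠───────────────────────────────────
.14│Grace Tay┃┃█                                 ▲
━━━━━━━━━━━━━━━━━━━━━━━━━━━━━━━┓sses log entries █
 CalendarWidget                ┃tes network conne░
───────────────────────────────┨es user sessions ░
            May 2028           ┃intains database ░
Mo Tu We Th Fr Sa Su           ┃sforms queue item░
 1*  2  3*  4  5  6  7         ┃lyzes queue items░
 8  9 10 11* 12 13 14*         ┃                 ░
15 16 17 18 19 20 21           ┃erates database r░
22 23 24 25* 26 27 28          ┃dles log entries ▼


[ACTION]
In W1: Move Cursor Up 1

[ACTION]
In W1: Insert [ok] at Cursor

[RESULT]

t  │Name     ┃                                    
───┼─────────┃┏━━━━━━━━━━━━━━━━━━━━━━━━━━━━━━━━━━━
.49│Hank Wils┃┃ FileEditor                        
.61│Grace Wil┃┠───────────────────────────────────
.14│Grace Tay┃┃ok█                               ▲
━━━━━━━━━━━━━━━━━━━━━━━━━━━━━━━┓sses log entries █
 CalendarWidget                ┃tes network conne░
───────────────────────────────┨es user sessions ░
            May 2028           ┃intains database ░
Mo Tu We Th Fr Sa Su           ┃sforms queue item░
 1*  2  3*  4  5  6  7         ┃lyzes queue items░
 8  9 10 11* 12 13 14*         ┃                 ░
15 16 17 18 19 20 21           ┃erates database r░
22 23 24 25* 26 27 28          ┃dles log entries ▼


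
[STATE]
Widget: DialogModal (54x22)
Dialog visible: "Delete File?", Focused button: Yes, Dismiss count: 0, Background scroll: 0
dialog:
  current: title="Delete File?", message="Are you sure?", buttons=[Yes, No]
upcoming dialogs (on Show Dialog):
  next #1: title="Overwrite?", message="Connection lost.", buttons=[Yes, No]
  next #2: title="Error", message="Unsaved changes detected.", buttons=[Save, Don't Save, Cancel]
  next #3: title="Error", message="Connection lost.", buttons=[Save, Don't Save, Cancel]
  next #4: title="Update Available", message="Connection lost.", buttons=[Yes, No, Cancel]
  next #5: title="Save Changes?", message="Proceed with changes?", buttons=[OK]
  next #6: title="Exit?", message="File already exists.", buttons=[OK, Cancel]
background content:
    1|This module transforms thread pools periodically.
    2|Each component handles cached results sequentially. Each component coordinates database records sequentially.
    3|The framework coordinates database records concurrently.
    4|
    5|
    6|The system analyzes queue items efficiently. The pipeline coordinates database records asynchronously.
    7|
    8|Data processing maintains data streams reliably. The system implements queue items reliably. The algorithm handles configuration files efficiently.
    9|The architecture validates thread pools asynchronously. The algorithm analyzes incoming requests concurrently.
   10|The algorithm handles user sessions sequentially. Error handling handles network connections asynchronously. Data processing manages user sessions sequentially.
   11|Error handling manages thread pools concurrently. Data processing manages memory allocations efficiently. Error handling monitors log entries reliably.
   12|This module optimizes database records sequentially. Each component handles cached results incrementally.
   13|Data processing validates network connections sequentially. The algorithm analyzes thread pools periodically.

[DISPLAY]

This module transforms thread pools periodically.     
Each component handles cached results sequentially. Ea
The framework coordinates database records concurrentl
                                                      
                                                      
The system analyzes queue items efficiently. The pipel
                                                      
Data processing maintains data streams reliably. The s
The architecture v┌───────────────┐ools asynchronously
The algorithm hand│  Delete File? │ sequentially. Erro
Error handling man│ Are you sure? │ concurrently. Data
This module optimi│   [Yes]  No   │rds sequentially. E
Data processing va└───────────────┘onnections sequenti
                                                      
                                                      
                                                      
                                                      
                                                      
                                                      
                                                      
                                                      
                                                      


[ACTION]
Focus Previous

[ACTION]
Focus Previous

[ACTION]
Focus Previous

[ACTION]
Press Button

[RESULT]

This module transforms thread pools periodically.     
Each component handles cached results sequentially. Ea
The framework coordinates database records concurrentl
                                                      
                                                      
The system analyzes queue items efficiently. The pipel
                                                      
Data processing maintains data streams reliably. The s
The architecture validates thread pools asynchronously
The algorithm handles user sessions sequentially. Erro
Error handling manages thread pools concurrently. Data
This module optimizes database records sequentially. E
Data processing validates network connections sequenti
                                                      
                                                      
                                                      
                                                      
                                                      
                                                      
                                                      
                                                      
                                                      


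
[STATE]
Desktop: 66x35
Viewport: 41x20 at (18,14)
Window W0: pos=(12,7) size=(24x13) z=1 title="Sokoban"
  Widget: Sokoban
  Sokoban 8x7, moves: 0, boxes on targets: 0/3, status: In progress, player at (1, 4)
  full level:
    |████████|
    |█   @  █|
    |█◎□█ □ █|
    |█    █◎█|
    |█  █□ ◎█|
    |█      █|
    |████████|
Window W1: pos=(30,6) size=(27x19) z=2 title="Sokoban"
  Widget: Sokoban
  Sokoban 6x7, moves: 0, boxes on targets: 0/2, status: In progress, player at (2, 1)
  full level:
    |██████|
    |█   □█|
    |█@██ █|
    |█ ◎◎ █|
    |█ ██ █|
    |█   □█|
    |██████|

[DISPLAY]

 ◎█         ┃█   □█                   ┃  
  █         ┃██████                   ┃  
███         ┃Moves: 0  0/2            ┃  
: 0  0/3    ┃                         ┃  
            ┃                         ┃  
━━━━━━━━━━━━┃                         ┃  
            ┃                         ┃  
            ┃                         ┃  
            ┃                         ┃  
            ┃                         ┃  
            ┗━━━━━━━━━━━━━━━━━━━━━━━━━┛  
                                         
                                         
                                         
                                         
                                         
                                         
                                         
                                         
                                         


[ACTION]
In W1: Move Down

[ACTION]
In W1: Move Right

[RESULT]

 ◎█         ┃█   □█                   ┃  
  █         ┃██████                   ┃  
███         ┃Moves: 2  0/2            ┃  
: 0  0/3    ┃                         ┃  
            ┃                         ┃  
━━━━━━━━━━━━┃                         ┃  
            ┃                         ┃  
            ┃                         ┃  
            ┃                         ┃  
            ┃                         ┃  
            ┗━━━━━━━━━━━━━━━━━━━━━━━━━┛  
                                         
                                         
                                         
                                         
                                         
                                         
                                         
                                         
                                         


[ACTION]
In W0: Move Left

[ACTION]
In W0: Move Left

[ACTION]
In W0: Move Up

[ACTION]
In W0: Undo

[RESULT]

 ◎█         ┃█   □█                   ┃  
  █         ┃██████                   ┃  
███         ┃Moves: 2  0/2            ┃  
: 1  0/3    ┃                         ┃  
            ┃                         ┃  
━━━━━━━━━━━━┃                         ┃  
            ┃                         ┃  
            ┃                         ┃  
            ┃                         ┃  
            ┃                         ┃  
            ┗━━━━━━━━━━━━━━━━━━━━━━━━━┛  
                                         
                                         
                                         
                                         
                                         
                                         
                                         
                                         
                                         
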